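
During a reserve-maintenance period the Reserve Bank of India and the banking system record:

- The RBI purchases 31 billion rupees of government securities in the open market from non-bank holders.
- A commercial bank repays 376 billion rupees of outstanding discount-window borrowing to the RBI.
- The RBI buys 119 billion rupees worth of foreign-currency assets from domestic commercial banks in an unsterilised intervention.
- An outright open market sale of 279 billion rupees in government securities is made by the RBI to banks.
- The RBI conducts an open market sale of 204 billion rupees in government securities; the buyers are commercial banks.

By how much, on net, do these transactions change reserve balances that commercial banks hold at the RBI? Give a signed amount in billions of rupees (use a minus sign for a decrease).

-709 billion

Asset purchase (from non-banks) 31 billion rupees: the RBI pays by crediting reserve accounts → +31B.
Discount-window repayment 376 billion rupees: repayment is debited from reserves → −376B.
FX purchase 119 billion rupees: the RBI pays by crediting reserve accounts → +119B.
OMO sale (to banks) 279 billion rupees: the buying banks pay out of their reserve balances → −279B.
OMO sale (to banks) 204 billion rupees: the buying banks pay out of their reserve balances → −204B.
Net: 31 − 376 + 119 − 279 − 204 = -709 billion.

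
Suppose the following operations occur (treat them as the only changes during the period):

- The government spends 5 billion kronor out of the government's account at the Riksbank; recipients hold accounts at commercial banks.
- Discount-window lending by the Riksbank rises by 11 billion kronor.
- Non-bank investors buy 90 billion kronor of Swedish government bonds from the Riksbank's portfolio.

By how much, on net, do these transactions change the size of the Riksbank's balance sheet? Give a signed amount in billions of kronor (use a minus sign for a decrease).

Government spending 5 billion kronor: only the composition of liabilities changes → 0.
Discount-window loan 11 billion kronor: a Riksbank asset is acquired → +11B.
Asset sale (to non-banks) 90 billion kronor: a Riksbank asset is shed → −90B.
Net: 0 + 11 − 90 = -79 billion.

-79 billion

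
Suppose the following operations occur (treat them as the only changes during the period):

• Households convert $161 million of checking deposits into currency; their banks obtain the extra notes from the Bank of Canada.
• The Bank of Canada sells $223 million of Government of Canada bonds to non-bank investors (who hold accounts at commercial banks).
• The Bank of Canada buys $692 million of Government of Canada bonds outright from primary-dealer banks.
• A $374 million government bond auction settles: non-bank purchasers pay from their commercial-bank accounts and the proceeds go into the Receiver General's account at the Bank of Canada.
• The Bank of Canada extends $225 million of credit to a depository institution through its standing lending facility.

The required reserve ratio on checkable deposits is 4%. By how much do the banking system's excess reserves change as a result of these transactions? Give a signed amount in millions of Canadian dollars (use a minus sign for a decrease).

+$189.32 million

Currency withdrawal $161 million: reserves −$161M, deposits −$161M.
Asset sale (to non-banks) $223 million: reserves −$223M, deposits −$223M.
OMO purchase (from banks) $692 million: reserves +$692M, deposits 0.
Government account inflow $374 million: reserves −$374M, deposits −$374M.
Discount-window loan $225 million: reserves +$225M, deposits 0.
Totals: Δreserves = +$159M, Δdeposits = −$758M.
Δrequired reserves = 4% × −$758M = −$30.32M.
Δexcess reserves = Δreserves − Δrequired = +$159M − (−$30.32M) = +$189.32 million.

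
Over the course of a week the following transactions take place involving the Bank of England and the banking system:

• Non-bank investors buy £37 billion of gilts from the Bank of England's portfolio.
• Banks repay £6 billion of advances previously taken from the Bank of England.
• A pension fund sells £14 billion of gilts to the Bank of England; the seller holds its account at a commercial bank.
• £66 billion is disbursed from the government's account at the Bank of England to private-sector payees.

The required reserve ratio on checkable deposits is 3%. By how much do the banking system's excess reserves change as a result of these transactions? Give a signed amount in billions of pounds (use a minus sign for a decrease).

Asset sale (to non-banks) £37 billion: reserves −£37B, deposits −£37B.
Discount-window repayment £6 billion: reserves −£6B, deposits 0.
Asset purchase (from non-banks) £14 billion: reserves +£14B, deposits +£14B.
Government spending £66 billion: reserves +£66B, deposits +£66B.
Totals: Δreserves = +£37B, Δdeposits = +£43B.
Δrequired reserves = 3% × +£43B = +£1.29B.
Δexcess reserves = Δreserves − Δrequired = +£37B − (+£1.29B) = +£35.71 billion.

+£35.71 billion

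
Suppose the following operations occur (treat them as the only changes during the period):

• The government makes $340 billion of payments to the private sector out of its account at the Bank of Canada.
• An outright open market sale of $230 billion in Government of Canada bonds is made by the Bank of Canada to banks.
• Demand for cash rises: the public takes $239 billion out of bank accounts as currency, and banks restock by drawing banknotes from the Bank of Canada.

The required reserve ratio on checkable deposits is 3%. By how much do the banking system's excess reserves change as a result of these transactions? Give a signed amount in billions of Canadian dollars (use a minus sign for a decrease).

Government spending $340 billion: reserves +$340B, deposits +$340B.
OMO sale (to banks) $230 billion: reserves −$230B, deposits 0.
Currency withdrawal $239 billion: reserves −$239B, deposits −$239B.
Totals: Δreserves = −$129B, Δdeposits = +$101B.
Δrequired reserves = 3% × +$101B = +$3.03B.
Δexcess reserves = Δreserves − Δrequired = −$129B − (+$3.03B) = -$132.03 billion.

-$132.03 billion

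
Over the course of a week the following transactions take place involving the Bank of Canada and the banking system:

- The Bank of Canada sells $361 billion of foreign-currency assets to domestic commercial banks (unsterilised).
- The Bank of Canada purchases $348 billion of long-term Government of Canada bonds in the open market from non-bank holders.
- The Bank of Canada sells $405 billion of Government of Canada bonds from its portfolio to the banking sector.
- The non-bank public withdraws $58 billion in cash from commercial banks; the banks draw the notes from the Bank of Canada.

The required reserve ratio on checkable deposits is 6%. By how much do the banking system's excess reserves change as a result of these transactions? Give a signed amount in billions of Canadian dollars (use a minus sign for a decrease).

-$493.4 billion

FX sale $361 billion: reserves −$361B, deposits 0.
Asset purchase (from non-banks) $348 billion: reserves +$348B, deposits +$348B.
OMO sale (to banks) $405 billion: reserves −$405B, deposits 0.
Currency withdrawal $58 billion: reserves −$58B, deposits −$58B.
Totals: Δreserves = −$476B, Δdeposits = +$290B.
Δrequired reserves = 6% × +$290B = +$17.4B.
Δexcess reserves = Δreserves − Δrequired = −$476B − (+$17.4B) = -$493.4 billion.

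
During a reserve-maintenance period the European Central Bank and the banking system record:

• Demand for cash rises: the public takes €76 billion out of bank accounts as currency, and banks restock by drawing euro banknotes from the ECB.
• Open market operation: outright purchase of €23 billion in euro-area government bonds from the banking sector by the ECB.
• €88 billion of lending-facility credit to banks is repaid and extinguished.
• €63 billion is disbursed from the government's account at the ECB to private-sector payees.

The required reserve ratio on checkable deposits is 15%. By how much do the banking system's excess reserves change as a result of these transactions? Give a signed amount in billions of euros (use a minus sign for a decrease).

-€76.05 billion

Currency withdrawal €76 billion: reserves −€76B, deposits −€76B.
OMO purchase (from banks) €23 billion: reserves +€23B, deposits 0.
Discount-window repayment €88 billion: reserves −€88B, deposits 0.
Government spending €63 billion: reserves +€63B, deposits +€63B.
Totals: Δreserves = −€78B, Δdeposits = −€13B.
Δrequired reserves = 15% × −€13B = −€1.95B.
Δexcess reserves = Δreserves − Δrequired = −€78B − (−€1.95B) = -€76.05 billion.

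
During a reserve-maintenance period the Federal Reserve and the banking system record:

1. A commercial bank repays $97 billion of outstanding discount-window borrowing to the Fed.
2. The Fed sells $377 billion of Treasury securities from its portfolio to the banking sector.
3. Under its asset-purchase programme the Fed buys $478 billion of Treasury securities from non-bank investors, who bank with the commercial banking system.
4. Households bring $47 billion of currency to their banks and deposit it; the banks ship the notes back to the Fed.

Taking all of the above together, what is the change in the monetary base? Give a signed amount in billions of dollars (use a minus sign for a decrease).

+$4 billion

Discount-window repayment $97 billion: Fed balance sheet contracts → −$97B.
OMO sale (to banks) $377 billion: Fed balance sheet contracts → −$377B.
Asset purchase (from non-banks) $478 billion: Fed balance sheet expands → +$478B.
Currency deposit $47 billion: just a shift between currency and reserves — both are base money → 0.
Net: −97 − 377 + 478 + 0 = +$4 billion.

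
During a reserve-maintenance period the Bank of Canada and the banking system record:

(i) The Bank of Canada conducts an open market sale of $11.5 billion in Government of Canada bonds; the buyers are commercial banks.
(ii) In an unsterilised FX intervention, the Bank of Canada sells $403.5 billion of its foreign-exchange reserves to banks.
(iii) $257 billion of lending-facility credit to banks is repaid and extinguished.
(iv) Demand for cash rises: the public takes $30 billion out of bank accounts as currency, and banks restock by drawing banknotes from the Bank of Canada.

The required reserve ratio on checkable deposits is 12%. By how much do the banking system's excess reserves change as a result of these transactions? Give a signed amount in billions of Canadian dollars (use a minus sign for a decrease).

-$698.4 billion

OMO sale (to banks) $11.5 billion: reserves −$11.5B, deposits 0.
FX sale $403.5 billion: reserves −$403.5B, deposits 0.
Discount-window repayment $257 billion: reserves −$257B, deposits 0.
Currency withdrawal $30 billion: reserves −$30B, deposits −$30B.
Totals: Δreserves = −$702B, Δdeposits = −$30B.
Δrequired reserves = 12% × −$30B = −$3.6B.
Δexcess reserves = Δreserves − Δrequired = −$702B − (−$3.6B) = -$698.4 billion.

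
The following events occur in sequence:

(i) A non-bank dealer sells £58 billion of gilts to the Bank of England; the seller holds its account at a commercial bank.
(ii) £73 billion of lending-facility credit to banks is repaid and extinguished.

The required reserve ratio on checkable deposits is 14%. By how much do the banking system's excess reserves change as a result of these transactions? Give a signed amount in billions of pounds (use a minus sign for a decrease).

Asset purchase (from non-banks) £58 billion: reserves +£58B, deposits +£58B.
Discount-window repayment £73 billion: reserves −£73B, deposits 0.
Totals: Δreserves = −£15B, Δdeposits = +£58B.
Δrequired reserves = 14% × +£58B = +£8.12B.
Δexcess reserves = Δreserves − Δrequired = −£15B − (+£8.12B) = -£23.12 billion.

-£23.12 billion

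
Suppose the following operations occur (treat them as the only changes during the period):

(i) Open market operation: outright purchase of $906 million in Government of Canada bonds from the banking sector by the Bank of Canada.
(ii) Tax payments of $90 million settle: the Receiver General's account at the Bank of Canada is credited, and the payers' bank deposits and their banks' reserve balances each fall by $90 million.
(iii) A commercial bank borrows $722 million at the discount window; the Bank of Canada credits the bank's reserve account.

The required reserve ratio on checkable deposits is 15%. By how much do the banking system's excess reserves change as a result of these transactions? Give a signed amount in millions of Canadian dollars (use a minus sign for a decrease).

+$1551.5 million

OMO purchase (from banks) $906 million: reserves +$906M, deposits 0.
Government account inflow $90 million: reserves −$90M, deposits −$90M.
Discount-window loan $722 million: reserves +$722M, deposits 0.
Totals: Δreserves = +$1538M, Δdeposits = −$90M.
Δrequired reserves = 15% × −$90M = −$13.5M.
Δexcess reserves = Δreserves − Δrequired = +$1538M − (−$13.5M) = +$1551.5 million.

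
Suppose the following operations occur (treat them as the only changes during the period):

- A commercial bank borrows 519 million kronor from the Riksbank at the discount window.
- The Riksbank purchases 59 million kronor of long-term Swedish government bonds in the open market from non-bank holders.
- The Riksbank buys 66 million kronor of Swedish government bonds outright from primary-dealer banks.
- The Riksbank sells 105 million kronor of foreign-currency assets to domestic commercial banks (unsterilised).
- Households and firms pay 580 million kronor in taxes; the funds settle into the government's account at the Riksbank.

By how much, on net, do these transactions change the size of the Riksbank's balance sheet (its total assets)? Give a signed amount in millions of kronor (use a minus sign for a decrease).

+539 million

Riksbank balance sheet:
  Assets:      Securities +125M, Loans to banks +519M, Foreign assets −105M
  Liabilities: Bank reserves −41M, Government deposits +580M
Change in total Riksbank assets = +539 million.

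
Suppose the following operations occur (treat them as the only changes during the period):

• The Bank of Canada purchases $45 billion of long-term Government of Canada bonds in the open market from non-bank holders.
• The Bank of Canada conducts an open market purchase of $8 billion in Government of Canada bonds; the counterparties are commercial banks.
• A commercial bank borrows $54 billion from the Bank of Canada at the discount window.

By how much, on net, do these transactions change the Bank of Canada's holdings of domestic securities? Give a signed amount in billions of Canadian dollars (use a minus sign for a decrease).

+$53 billion

Bank of Canada balance sheet:
  Assets:      Securities +$53B, Loans to banks +$54B
  Liabilities: Bank reserves +$107B
So the change in the Bank of Canada's holdings of domestic securities is +$53 billion.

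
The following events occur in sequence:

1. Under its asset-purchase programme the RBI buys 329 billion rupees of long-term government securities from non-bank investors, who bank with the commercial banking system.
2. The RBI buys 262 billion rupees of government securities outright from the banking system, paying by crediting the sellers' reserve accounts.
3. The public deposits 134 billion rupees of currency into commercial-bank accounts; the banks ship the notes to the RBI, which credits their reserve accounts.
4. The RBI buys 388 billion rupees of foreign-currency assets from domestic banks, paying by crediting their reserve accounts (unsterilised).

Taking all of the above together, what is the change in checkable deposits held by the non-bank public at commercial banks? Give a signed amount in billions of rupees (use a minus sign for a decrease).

RBI balance sheet:
  Assets:      Securities +591B, Foreign assets +388B
  Liabilities: Bank reserves +1113B, Currency in circulation −134B
Commercial banking system:
  Assets:      Reserves at CB +1113B, Securities −262B, Foreign assets −388B
  Liabilities: Checkable deposits +463B
So the change in checkable deposits held by the non-bank public at commercial banks is +463 billion.

+463 billion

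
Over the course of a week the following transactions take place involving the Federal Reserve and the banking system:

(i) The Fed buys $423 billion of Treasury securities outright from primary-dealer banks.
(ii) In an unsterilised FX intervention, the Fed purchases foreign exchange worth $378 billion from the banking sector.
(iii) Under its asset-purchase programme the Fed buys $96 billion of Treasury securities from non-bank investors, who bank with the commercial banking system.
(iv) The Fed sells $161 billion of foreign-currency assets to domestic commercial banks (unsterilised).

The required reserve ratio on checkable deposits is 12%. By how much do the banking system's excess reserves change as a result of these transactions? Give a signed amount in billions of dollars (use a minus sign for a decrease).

OMO purchase (from banks) $423 billion: reserves +$423B, deposits 0.
FX purchase $378 billion: reserves +$378B, deposits 0.
Asset purchase (from non-banks) $96 billion: reserves +$96B, deposits +$96B.
FX sale $161 billion: reserves −$161B, deposits 0.
Totals: Δreserves = +$736B, Δdeposits = +$96B.
Δrequired reserves = 12% × +$96B = +$11.52B.
Δexcess reserves = Δreserves − Δrequired = +$736B − (+$11.52B) = +$724.48 billion.

+$724.48 billion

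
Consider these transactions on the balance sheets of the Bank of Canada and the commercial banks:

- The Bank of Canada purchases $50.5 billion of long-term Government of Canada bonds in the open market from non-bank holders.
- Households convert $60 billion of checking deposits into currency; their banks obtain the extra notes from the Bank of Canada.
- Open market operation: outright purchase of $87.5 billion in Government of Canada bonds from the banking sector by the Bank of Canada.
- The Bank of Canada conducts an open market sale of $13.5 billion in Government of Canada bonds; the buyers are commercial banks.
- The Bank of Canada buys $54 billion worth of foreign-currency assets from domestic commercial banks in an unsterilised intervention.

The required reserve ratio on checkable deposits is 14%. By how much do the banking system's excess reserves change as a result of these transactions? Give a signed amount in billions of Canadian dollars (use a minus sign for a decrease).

+$119.83 billion

Asset purchase (from non-banks) $50.5 billion: reserves +$50.5B, deposits +$50.5B.
Currency withdrawal $60 billion: reserves −$60B, deposits −$60B.
OMO purchase (from banks) $87.5 billion: reserves +$87.5B, deposits 0.
OMO sale (to banks) $13.5 billion: reserves −$13.5B, deposits 0.
FX purchase $54 billion: reserves +$54B, deposits 0.
Totals: Δreserves = +$118.5B, Δdeposits = −$9.5B.
Δrequired reserves = 14% × −$9.5B = −$1.33B.
Δexcess reserves = Δreserves − Δrequired = +$118.5B − (−$1.33B) = +$119.83 billion.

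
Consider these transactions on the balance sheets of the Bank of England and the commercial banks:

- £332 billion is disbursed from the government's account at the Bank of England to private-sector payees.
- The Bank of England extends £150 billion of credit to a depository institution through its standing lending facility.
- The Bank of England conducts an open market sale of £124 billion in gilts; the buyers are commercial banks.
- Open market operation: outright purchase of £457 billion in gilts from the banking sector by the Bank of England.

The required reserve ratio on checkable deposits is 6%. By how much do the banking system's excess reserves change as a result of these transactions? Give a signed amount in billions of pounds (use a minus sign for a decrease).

Government spending £332 billion: reserves +£332B, deposits +£332B.
Discount-window loan £150 billion: reserves +£150B, deposits 0.
OMO sale (to banks) £124 billion: reserves −£124B, deposits 0.
OMO purchase (from banks) £457 billion: reserves +£457B, deposits 0.
Totals: Δreserves = +£815B, Δdeposits = +£332B.
Δrequired reserves = 6% × +£332B = +£19.92B.
Δexcess reserves = Δreserves − Δrequired = +£815B − (+£19.92B) = +£795.08 billion.

+£795.08 billion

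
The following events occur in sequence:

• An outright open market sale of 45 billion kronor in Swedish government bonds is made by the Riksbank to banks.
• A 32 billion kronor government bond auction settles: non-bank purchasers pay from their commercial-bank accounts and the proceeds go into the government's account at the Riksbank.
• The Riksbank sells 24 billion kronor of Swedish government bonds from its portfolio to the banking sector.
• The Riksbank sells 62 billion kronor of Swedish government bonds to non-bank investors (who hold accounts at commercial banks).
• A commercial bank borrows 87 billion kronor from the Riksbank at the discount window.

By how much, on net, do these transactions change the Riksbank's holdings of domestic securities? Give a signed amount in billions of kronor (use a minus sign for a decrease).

-131 billion

OMO sale (to banks) 45 billion kronor: securities removed from the Riksbank's portfolio → −45B.
Government account inflow 32 billion kronor: the Riksbank's securities portfolio is untouched → 0.
OMO sale (to banks) 24 billion kronor: securities removed from the Riksbank's portfolio → −24B.
Asset sale (to non-banks) 62 billion kronor: securities removed from the Riksbank's portfolio → −62B.
Discount-window loan 87 billion kronor: the Riksbank's securities portfolio is untouched → 0.
Net: −45 + 0 − 24 − 62 + 0 = -131 billion.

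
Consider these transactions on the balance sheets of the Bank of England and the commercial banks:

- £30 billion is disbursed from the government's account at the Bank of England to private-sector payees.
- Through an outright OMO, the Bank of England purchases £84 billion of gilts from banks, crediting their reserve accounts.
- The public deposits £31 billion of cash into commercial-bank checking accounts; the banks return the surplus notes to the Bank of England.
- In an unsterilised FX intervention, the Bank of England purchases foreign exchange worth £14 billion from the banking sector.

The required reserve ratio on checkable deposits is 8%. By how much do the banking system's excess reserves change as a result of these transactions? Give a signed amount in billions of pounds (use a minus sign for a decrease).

+£154.12 billion

Government spending £30 billion: reserves +£30B, deposits +£30B.
OMO purchase (from banks) £84 billion: reserves +£84B, deposits 0.
Currency deposit £31 billion: reserves +£31B, deposits +£31B.
FX purchase £14 billion: reserves +£14B, deposits 0.
Totals: Δreserves = +£159B, Δdeposits = +£61B.
Δrequired reserves = 8% × +£61B = +£4.88B.
Δexcess reserves = Δreserves − Δrequired = +£159B − (+£4.88B) = +£154.12 billion.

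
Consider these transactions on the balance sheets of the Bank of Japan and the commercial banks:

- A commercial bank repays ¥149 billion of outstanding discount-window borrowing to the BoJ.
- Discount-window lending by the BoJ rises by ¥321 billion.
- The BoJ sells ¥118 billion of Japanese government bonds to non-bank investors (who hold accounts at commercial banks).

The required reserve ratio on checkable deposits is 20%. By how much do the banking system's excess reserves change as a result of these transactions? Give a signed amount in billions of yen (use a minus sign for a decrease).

+¥77.6 billion

Discount-window repayment ¥149 billion: reserves −¥149B, deposits 0.
Discount-window loan ¥321 billion: reserves +¥321B, deposits 0.
Asset sale (to non-banks) ¥118 billion: reserves −¥118B, deposits −¥118B.
Totals: Δreserves = +¥54B, Δdeposits = −¥118B.
Δrequired reserves = 20% × −¥118B = −¥23.6B.
Δexcess reserves = Δreserves − Δrequired = +¥54B − (−¥23.6B) = +¥77.6 billion.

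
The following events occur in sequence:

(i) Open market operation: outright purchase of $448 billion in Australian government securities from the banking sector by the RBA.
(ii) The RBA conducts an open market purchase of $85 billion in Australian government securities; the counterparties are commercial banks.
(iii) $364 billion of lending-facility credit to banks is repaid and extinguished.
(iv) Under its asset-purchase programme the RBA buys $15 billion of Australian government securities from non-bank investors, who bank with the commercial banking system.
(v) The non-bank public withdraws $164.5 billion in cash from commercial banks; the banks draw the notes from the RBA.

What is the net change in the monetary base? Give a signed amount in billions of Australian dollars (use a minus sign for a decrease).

+$184 billion

RBA balance sheet:
  Assets:      Securities +$548B, Loans to banks −$364B
  Liabilities: Bank reserves +$19.5B, Currency in circulation +$164.5B
Monetary base = currency + reserves: +$164.5B + (+$19.5B) = +$184 billion.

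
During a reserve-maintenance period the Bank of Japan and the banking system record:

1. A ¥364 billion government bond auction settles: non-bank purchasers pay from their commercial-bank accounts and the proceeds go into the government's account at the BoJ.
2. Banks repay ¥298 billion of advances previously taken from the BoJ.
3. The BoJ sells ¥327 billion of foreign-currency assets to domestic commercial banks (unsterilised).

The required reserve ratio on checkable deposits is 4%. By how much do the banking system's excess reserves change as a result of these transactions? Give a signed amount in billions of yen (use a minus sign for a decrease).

Government account inflow ¥364 billion: reserves −¥364B, deposits −¥364B.
Discount-window repayment ¥298 billion: reserves −¥298B, deposits 0.
FX sale ¥327 billion: reserves −¥327B, deposits 0.
Totals: Δreserves = −¥989B, Δdeposits = −¥364B.
Δrequired reserves = 4% × −¥364B = −¥14.56B.
Δexcess reserves = Δreserves − Δrequired = −¥989B − (−¥14.56B) = -¥974.44 billion.

-¥974.44 billion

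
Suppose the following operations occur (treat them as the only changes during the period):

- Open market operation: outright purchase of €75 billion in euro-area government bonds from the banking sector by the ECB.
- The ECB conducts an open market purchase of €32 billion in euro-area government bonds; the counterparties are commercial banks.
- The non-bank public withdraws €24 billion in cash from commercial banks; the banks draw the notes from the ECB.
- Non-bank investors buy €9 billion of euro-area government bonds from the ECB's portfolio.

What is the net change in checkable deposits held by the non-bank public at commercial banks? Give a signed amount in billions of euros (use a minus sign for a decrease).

-€33 billion

ECB balance sheet:
  Assets:      Securities +€98B
  Liabilities: Bank reserves +€74B, Currency in circulation +€24B
Commercial banking system:
  Assets:      Reserves at CB +€74B, Securities −€107B
  Liabilities: Checkable deposits −€33B
So the change in checkable deposits held by the non-bank public at commercial banks is -€33 billion.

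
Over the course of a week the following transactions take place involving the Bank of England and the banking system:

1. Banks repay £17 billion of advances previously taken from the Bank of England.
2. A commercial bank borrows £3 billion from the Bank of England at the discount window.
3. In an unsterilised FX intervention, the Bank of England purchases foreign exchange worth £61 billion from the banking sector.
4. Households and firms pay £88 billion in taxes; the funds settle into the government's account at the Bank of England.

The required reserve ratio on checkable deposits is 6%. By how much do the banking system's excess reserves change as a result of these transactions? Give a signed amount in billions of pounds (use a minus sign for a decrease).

-£35.72 billion

Discount-window repayment £17 billion: reserves −£17B, deposits 0.
Discount-window loan £3 billion: reserves +£3B, deposits 0.
FX purchase £61 billion: reserves +£61B, deposits 0.
Government account inflow £88 billion: reserves −£88B, deposits −£88B.
Totals: Δreserves = −£41B, Δdeposits = −£88B.
Δrequired reserves = 6% × −£88B = −£5.28B.
Δexcess reserves = Δreserves − Δrequired = −£41B − (−£5.28B) = -£35.72 billion.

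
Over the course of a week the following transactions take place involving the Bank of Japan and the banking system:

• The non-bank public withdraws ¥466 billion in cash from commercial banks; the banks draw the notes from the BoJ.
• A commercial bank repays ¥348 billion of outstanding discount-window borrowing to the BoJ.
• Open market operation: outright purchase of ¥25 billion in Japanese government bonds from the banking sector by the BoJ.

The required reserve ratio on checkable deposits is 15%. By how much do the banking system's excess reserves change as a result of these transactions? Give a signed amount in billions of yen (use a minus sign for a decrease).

Currency withdrawal ¥466 billion: reserves −¥466B, deposits −¥466B.
Discount-window repayment ¥348 billion: reserves −¥348B, deposits 0.
OMO purchase (from banks) ¥25 billion: reserves +¥25B, deposits 0.
Totals: Δreserves = −¥789B, Δdeposits = −¥466B.
Δrequired reserves = 15% × −¥466B = −¥69.9B.
Δexcess reserves = Δreserves − Δrequired = −¥789B − (−¥69.9B) = -¥719.1 billion.

-¥719.1 billion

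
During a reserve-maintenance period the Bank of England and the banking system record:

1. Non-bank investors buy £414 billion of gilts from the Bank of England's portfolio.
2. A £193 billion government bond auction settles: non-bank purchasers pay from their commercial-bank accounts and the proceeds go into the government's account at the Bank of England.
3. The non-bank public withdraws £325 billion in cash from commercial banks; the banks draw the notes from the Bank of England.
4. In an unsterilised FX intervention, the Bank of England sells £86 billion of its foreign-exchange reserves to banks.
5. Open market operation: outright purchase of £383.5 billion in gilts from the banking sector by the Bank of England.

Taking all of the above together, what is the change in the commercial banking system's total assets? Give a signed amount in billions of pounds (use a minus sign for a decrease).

-£932 billion

Asset sale (to non-banks) £414 billion: bank balance sheets shrink → −£414B.
Government account inflow £193 billion: bank balance sheets shrink → −£193B.
Currency withdrawal £325 billion: bank balance sheets shrink → −£325B.
FX sale £86 billion: just an asset swap on bank balance sheets → 0.
OMO purchase (from banks) £383.5 billion: just an asset swap on bank balance sheets → 0.
Net: −414 − 193 − 325 + 0 + 0 = -£932 billion.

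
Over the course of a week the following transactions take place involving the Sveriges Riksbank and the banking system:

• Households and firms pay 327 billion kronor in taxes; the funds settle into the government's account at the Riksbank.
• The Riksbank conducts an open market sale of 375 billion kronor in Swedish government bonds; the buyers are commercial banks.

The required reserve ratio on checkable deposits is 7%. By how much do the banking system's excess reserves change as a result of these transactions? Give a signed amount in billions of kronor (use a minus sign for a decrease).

Government account inflow 327 billion kronor: reserves −327B, deposits −327B.
OMO sale (to banks) 375 billion kronor: reserves −375B, deposits 0.
Totals: Δreserves = −702B, Δdeposits = −327B.
Δrequired reserves = 7% × −327B = −22.89B.
Δexcess reserves = Δreserves − Δrequired = −702B − (−22.89B) = -679.11 billion.

-679.11 billion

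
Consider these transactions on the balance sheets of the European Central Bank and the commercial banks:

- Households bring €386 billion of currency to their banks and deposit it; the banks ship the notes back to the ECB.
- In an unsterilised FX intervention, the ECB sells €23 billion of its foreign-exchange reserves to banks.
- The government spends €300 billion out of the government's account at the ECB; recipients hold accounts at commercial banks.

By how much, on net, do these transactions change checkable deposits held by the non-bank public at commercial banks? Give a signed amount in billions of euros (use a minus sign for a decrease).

+€686 billion

Currency deposit €386 billion: non-bank counterparties' bank balances rise → +€386B.
FX sale €23 billion: the counterparty is a bank, so public deposits are unchanged → 0.
Government spending €300 billion: non-bank counterparties' bank balances rise → +€300B.
Net: 386 + 0 + 300 = +€686 billion.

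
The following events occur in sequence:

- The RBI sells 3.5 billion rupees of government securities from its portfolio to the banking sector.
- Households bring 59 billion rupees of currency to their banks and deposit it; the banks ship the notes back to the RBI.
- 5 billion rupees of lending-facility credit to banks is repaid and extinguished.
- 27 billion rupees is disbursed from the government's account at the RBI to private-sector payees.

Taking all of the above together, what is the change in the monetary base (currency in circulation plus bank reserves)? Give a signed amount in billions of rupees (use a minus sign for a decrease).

OMO sale (to banks) 3.5 billion rupees: RBI balance sheet contracts → −3.5B.
Currency deposit 59 billion rupees: just a shift between currency and reserves — both are base money → 0.
Discount-window repayment 5 billion rupees: RBI balance sheet contracts → −5B.
Government spending 27 billion rupees: a non-base liability converts back to reserves → +27B.
Net: −3.5 + 0 − 5 + 27 = +18.5 billion.

+18.5 billion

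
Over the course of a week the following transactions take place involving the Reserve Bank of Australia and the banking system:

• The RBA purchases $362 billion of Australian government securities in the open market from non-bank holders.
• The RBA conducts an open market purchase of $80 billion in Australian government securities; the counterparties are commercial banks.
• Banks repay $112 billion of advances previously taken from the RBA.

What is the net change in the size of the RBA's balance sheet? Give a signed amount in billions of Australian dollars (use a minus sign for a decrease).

+$330 billion

RBA balance sheet:
  Assets:      Securities +$442B, Loans to banks −$112B
  Liabilities: Bank reserves +$330B
Commercial banking system:
  Assets:      Reserves at CB +$330B, Securities −$80B
  Liabilities: Checkable deposits +$362B, Borrowings from CB −$112B
Change in total RBA assets = +$330 billion.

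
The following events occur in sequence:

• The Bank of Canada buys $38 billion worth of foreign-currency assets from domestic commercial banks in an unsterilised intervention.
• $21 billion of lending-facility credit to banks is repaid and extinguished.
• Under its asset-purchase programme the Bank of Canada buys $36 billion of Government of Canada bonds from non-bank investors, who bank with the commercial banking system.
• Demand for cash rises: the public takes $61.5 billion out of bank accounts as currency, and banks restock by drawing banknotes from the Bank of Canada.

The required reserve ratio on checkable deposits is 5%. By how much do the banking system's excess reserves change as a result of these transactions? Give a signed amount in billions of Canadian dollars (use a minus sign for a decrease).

FX purchase $38 billion: reserves +$38B, deposits 0.
Discount-window repayment $21 billion: reserves −$21B, deposits 0.
Asset purchase (from non-banks) $36 billion: reserves +$36B, deposits +$36B.
Currency withdrawal $61.5 billion: reserves −$61.5B, deposits −$61.5B.
Totals: Δreserves = −$8.5B, Δdeposits = −$25.5B.
Δrequired reserves = 5% × −$25.5B = −$1.275B.
Δexcess reserves = Δreserves − Δrequired = −$8.5B − (−$1.275B) = -$7.225 billion.

-$7.225 billion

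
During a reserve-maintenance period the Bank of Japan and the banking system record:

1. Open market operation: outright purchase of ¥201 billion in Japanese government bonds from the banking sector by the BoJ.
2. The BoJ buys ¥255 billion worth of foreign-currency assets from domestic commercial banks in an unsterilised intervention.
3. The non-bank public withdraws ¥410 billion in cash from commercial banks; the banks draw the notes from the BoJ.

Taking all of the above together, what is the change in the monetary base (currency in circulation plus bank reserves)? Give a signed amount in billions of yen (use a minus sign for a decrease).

+¥456 billion

BoJ balance sheet:
  Assets:      Securities +¥201B, Foreign assets +¥255B
  Liabilities: Bank reserves +¥46B, Currency in circulation +¥410B
Commercial banking system:
  Assets:      Reserves at CB +¥46B, Securities −¥201B, Foreign assets −¥255B
  Liabilities: Checkable deposits −¥410B
Monetary base = currency + reserves: +¥410B + (+¥46B) = +¥456 billion.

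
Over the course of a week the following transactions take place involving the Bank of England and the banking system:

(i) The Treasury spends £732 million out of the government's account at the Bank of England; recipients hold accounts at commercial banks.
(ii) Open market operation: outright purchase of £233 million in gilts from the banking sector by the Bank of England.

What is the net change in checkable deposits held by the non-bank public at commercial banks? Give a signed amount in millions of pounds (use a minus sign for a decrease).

+£732 million

Government spending £732 million: non-bank counterparties' bank balances rise → +£732M.
OMO purchase (from banks) £233 million: the counterparty is a bank, so public deposits are unchanged → 0.
Net: 732 + 0 = +£732 million.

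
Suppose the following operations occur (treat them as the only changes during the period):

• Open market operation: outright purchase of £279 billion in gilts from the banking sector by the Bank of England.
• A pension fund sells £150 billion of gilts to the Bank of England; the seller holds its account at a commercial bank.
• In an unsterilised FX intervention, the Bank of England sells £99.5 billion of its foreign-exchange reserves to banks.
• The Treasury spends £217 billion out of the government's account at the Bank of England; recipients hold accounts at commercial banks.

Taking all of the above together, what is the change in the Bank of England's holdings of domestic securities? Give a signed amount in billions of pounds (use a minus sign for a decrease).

+£429 billion

Bank of England balance sheet:
  Assets:      Securities +£429B, Foreign assets −£99.5B
  Liabilities: Bank reserves +£546.5B, Government deposits −£217B
Commercial banking system:
  Assets:      Reserves at CB +£546.5B, Securities −£279B, Foreign assets +£99.5B
  Liabilities: Checkable deposits +£367B
So the change in the Bank of England's holdings of domestic securities is +£429 billion.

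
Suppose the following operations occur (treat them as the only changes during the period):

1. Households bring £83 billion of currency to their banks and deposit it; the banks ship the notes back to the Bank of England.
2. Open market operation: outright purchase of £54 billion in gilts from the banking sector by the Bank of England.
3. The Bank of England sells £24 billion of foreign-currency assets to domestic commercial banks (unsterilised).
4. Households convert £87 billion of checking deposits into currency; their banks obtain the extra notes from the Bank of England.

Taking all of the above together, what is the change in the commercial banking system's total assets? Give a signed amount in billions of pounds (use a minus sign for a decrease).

Currency deposit £83 billion: bank balance sheets expand → +£83B.
OMO purchase (from banks) £54 billion: just an asset swap on bank balance sheets → 0.
FX sale £24 billion: just an asset swap on bank balance sheets → 0.
Currency withdrawal £87 billion: bank balance sheets shrink → −£87B.
Net: 83 + 0 + 0 − 87 = -£4 billion.

-£4 billion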